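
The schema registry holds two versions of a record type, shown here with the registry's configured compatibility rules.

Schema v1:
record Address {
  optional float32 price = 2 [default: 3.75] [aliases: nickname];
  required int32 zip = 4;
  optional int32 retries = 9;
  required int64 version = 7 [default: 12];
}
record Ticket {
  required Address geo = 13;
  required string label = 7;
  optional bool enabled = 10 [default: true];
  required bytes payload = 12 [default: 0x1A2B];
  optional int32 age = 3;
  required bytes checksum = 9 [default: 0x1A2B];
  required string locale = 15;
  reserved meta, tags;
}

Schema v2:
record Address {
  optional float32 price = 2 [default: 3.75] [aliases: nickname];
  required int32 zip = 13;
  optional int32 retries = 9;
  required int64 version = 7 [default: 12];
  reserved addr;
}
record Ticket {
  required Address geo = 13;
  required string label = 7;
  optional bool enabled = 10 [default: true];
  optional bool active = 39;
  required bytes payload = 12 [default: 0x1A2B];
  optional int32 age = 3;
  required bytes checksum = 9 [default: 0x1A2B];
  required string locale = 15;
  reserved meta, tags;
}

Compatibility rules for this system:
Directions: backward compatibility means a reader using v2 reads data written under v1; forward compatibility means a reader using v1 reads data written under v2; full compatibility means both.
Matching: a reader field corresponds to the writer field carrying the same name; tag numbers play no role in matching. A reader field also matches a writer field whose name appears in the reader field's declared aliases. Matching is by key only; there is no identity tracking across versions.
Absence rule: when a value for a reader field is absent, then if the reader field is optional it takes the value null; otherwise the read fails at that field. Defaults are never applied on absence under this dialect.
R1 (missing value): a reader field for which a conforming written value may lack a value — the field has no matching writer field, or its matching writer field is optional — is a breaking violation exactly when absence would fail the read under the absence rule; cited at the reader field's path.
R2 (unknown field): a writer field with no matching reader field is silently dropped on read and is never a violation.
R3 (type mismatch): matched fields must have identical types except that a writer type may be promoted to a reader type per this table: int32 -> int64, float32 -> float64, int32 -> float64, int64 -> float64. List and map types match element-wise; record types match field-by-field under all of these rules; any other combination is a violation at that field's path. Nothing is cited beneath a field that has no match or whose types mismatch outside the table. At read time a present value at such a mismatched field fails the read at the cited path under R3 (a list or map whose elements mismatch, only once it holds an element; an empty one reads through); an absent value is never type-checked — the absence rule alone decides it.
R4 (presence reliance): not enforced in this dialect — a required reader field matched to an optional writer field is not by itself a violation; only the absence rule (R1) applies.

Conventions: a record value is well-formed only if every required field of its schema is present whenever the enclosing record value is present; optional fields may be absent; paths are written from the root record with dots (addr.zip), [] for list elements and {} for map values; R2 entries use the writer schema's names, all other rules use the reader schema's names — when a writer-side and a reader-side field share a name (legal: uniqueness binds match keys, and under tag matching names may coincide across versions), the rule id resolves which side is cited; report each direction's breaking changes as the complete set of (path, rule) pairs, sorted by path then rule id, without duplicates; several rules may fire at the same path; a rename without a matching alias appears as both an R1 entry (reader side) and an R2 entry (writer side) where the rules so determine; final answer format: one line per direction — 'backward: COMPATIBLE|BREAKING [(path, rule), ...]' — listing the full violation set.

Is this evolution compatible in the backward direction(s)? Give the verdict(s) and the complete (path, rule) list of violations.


the writer's type comes first in each Ticket pair
backward for Ticket (reader v2, writer v1):
  Address -> Address, writer required: geo aligns to geo
  string -> string, writer required: label aligns to label
  bool -> bool, writer optional: enabled aligns to enabled
  active: no writer-side match
  bytes -> bytes, writer required: payload aligns to payload
  int32 -> int32, writer optional: age aligns to age
  bytes -> bytes, writer required: checksum aligns to checksum
  string -> string, writer required: locale aligns to locale
  float32 -> float32, writer optional: geo.price aligns to geo.price
  int32 -> int32, writer required: geo.zip aligns to geo.zip
  int32 -> int32, writer optional: geo.retries aligns to geo.retries
  int64 -> int64, writer required: geo.version aligns to geo.version
  => backward: COMPATIBLE
the other Ticket changes do not affect what is asked:
  added field active to record Ticket: optional bool, tag 39 (in v2 it sits immediately before payload) -> triggers nothing under Ticket's printed rules — same verdict
  field zip in record Address: tag 4 changed to 13 -> triggers nothing under Ticket's printed rules — same verdict

backward: COMPATIBLE []


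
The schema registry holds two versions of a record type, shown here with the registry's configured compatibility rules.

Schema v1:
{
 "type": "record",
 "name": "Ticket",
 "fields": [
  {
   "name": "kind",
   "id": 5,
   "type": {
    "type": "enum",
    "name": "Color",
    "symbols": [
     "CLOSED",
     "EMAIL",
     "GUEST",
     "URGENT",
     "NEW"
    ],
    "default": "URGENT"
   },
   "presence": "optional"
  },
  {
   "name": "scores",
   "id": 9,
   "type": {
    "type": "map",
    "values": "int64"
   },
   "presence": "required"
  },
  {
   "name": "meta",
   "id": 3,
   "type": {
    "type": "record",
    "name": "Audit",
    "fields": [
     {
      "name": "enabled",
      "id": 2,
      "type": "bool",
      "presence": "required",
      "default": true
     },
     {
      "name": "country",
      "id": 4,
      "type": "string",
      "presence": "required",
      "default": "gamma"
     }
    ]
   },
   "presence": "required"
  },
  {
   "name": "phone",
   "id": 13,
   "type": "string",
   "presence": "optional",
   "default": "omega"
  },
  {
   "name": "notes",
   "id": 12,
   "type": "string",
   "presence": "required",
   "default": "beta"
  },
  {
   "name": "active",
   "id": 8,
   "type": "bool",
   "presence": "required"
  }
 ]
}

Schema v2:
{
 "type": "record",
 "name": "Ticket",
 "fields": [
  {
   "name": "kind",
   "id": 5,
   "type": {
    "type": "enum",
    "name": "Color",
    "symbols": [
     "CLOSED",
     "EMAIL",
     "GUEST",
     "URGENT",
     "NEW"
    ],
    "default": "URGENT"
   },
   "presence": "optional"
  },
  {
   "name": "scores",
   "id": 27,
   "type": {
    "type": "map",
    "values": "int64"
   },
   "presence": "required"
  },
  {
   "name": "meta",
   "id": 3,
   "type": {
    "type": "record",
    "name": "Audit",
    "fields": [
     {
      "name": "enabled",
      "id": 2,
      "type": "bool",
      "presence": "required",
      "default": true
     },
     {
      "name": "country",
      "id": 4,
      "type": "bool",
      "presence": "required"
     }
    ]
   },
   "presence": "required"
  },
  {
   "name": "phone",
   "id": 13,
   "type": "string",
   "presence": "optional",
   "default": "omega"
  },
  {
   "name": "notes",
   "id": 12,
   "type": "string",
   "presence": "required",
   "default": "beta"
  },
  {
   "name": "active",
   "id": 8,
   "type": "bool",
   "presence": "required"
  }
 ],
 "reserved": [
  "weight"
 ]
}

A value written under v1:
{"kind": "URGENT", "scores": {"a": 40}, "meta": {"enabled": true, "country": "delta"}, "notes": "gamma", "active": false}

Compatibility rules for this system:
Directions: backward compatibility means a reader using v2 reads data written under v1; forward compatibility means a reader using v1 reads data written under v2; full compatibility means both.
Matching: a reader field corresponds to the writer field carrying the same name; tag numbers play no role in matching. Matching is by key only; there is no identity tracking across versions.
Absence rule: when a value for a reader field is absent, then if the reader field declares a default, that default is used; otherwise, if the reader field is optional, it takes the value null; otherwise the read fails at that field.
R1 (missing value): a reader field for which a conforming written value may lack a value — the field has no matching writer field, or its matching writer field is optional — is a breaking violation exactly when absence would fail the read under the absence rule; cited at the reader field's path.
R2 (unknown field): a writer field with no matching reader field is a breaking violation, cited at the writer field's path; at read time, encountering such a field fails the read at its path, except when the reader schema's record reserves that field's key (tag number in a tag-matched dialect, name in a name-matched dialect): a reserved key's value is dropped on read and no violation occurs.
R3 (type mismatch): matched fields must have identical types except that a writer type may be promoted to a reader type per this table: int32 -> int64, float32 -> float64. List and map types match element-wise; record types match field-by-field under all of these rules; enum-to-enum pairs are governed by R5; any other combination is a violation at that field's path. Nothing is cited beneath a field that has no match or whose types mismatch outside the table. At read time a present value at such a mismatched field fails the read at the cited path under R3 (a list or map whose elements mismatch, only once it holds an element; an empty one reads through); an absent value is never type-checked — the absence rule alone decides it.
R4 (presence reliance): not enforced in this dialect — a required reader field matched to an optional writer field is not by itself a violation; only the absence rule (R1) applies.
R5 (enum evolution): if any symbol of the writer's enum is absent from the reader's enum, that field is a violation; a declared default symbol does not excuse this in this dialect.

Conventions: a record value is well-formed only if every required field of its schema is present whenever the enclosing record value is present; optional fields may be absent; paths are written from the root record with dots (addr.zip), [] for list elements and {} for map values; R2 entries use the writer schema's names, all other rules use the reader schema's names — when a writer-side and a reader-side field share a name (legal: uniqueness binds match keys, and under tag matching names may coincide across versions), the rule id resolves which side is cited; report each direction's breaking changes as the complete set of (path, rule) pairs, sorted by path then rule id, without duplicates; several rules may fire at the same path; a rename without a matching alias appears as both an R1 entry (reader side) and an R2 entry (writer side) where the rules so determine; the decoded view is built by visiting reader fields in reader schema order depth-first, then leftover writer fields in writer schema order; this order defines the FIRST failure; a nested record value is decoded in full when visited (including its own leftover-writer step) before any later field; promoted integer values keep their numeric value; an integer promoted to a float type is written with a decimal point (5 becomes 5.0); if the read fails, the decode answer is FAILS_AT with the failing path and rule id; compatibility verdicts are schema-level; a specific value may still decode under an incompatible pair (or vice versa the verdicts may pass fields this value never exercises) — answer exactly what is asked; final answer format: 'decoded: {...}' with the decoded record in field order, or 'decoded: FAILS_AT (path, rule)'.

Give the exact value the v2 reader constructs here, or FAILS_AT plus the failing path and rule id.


decoded: FAILS_AT (meta.country, R3)

each type pair in Ticket: writer, then reader
migrating the Ticket value to v2:
  kind := "URGENT"
  scores := {"a": 40}
  meta.enabled := true
  read fails at meta.country under R3
  => FAILS_AT (meta.country, R3)
checking off the Ticket differences that do not matter here:
  field scores in record Ticket: tag 9 changed to 27 -> triggers nothing under the printed rules; the Ticket answer is the same either way


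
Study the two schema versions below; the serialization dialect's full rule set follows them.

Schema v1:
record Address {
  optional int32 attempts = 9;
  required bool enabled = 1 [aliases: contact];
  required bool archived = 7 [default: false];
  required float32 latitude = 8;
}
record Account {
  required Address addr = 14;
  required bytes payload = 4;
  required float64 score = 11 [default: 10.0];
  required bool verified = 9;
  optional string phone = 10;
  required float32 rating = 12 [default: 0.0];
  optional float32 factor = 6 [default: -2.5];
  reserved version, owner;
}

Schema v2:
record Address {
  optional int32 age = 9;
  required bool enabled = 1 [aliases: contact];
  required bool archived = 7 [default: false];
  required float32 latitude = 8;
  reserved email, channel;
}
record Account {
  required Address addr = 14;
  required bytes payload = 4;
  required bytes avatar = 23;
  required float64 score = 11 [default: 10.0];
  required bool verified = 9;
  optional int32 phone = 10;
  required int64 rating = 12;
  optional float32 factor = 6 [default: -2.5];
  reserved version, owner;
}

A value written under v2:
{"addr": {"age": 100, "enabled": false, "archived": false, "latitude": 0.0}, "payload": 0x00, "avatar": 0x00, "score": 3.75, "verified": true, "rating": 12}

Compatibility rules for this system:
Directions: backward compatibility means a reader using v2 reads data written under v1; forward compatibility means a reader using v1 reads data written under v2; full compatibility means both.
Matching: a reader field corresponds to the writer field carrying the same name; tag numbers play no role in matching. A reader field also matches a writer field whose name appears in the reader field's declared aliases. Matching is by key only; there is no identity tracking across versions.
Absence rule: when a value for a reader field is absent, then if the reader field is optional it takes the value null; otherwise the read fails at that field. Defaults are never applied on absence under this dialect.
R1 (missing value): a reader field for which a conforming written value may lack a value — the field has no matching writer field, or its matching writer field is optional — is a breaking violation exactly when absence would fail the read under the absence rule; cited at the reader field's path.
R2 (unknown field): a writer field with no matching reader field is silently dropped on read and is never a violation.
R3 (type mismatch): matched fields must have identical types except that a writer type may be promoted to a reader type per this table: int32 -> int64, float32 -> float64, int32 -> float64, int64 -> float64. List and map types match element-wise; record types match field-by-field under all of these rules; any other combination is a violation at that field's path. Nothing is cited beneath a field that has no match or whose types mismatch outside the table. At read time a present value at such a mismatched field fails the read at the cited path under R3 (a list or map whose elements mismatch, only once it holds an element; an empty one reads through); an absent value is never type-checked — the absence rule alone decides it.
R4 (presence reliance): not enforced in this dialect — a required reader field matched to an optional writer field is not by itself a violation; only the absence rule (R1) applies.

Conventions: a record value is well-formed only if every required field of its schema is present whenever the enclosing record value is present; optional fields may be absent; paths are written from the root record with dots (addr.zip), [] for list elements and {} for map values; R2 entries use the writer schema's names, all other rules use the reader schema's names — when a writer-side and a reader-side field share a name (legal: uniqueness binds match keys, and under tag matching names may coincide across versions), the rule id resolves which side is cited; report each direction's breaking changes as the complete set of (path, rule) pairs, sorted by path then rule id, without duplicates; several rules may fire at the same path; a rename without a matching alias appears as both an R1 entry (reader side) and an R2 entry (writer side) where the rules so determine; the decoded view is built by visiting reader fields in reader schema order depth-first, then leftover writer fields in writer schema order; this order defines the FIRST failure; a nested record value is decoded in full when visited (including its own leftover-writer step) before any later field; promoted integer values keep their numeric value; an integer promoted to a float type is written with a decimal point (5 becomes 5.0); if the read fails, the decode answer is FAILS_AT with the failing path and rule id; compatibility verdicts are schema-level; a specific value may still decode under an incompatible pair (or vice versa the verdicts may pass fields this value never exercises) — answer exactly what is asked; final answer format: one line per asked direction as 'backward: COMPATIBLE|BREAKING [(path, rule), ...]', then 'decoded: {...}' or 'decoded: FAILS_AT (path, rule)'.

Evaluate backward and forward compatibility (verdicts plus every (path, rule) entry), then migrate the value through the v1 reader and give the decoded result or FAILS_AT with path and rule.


backward: BREAKING [(avatar, R1), (phone, R3), (rating, R3)]; forward: BREAKING [(phone, R3), (rating, R3)]; decoded: FAILS_AT (rating, R3)

the writer's type comes first in each Account pair
backward pass over Account, reader schema v2, writer schema v1:
  addr: Address -> Address, writer required; from addr
  payload: bytes -> bytes, writer required; from payload
  avatar: no writer-side match
  score: float64 -> float64, writer required; from score
  verified: bool -> bool, writer required; from verified
  phone: string -> int32, writer optional; from phone
  rating: float32 -> int64, writer required; from rating
  factor: float32 -> float32, writer optional; from factor
  addr.age: no writer-side match
  addr.enabled: bool -> bool, writer required; from addr.enabled
  addr.archived: bool -> bool, writer required; from addr.archived
  addr.latitude: float32 -> float32, writer required; from addr.latitude
  leftover writer field: addr.attempts
  breaking: (avatar, R1)
  breaking: (phone, R3)
  breaking: (rating, R3)
  => backward: BREAKING (3)
forward pass over Account, reader schema v1, writer schema v2:
  addr: Address -> Address, writer required; from addr
  payload: bytes -> bytes, writer required; from payload
  score: float64 -> float64, writer required; from score
  verified: bool -> bool, writer required; from verified
  phone: int32 -> string, writer optional; from phone
  rating: int64 -> float32, writer required; from rating
  factor: float32 -> float32, writer optional; from factor
  leftover writer field: avatar
  addr.attempts: no writer-side match
  addr.enabled: bool -> bool, writer required; from addr.enabled
  addr.archived: bool -> bool, writer required; from addr.archived
  addr.latitude: float32 -> float32, writer required; from addr.latitude
  leftover writer field: addr.age
  breaking: (phone, R3)
  breaking: (rating, R3)
  => forward: BREAKING (2)
migrating the Account value to v1:
  addr.attempts := null (absent, optional -> null)
  addr.enabled := false
  addr.archived := false
  addr.latitude := 0.0
  writer addr.age: unknown -> dropped
  payload := 0x00
  score := 3.75
  verified := true
  phone := null (absent, optional -> null)
  read fails at rating under R3
  => FAILS_AT (rating, R3)


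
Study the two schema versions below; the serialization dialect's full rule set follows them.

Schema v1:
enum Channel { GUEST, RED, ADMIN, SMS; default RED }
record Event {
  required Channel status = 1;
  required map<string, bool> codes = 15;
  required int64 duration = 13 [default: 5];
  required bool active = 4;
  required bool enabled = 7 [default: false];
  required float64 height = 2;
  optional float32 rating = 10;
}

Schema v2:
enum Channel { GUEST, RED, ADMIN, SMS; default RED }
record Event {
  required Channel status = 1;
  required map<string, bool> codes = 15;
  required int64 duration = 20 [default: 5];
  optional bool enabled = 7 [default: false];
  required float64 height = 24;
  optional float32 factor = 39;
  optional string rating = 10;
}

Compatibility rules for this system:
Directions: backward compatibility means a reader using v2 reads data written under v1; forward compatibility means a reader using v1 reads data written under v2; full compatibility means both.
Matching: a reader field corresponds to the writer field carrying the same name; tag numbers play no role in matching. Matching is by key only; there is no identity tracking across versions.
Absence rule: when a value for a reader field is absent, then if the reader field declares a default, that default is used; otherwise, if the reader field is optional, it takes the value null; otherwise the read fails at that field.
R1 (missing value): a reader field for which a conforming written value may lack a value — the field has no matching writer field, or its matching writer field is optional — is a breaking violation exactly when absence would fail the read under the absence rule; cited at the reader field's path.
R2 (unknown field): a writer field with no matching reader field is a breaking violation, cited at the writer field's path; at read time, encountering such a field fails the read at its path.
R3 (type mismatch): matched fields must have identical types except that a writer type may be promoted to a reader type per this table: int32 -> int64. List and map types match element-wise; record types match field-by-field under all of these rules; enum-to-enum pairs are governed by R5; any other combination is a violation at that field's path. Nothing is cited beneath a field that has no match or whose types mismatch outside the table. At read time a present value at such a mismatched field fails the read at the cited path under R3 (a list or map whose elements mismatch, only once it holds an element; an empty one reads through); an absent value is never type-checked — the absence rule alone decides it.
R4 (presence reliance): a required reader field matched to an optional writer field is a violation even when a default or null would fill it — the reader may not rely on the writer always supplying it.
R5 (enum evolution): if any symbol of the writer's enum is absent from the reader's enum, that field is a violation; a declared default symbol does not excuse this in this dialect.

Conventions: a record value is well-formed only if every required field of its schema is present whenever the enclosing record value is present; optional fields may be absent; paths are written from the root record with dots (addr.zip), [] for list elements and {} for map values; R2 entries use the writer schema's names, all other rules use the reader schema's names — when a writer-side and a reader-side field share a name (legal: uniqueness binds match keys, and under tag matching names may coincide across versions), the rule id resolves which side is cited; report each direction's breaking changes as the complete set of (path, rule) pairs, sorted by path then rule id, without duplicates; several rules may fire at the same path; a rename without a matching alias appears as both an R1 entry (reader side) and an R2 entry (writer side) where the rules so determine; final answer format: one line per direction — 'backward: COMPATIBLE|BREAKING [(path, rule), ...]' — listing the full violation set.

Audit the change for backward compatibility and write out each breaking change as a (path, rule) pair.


each type pair in Event: writer, then reader
checking backward for Event: reader v2 against writer v1:
  status: paired with writer status (Channel -> Channel; writer required)
  codes: paired with writer codes (map<string, bool> -> map<string, bool>; writer required)
  duration: paired with writer duration (int64 -> int64; writer required)
  enabled: paired with writer enabled (bool -> bool; writer required)
  height: paired with writer height (float64 -> float64; writer required)
  factor has no writer counterpart
  rating: paired with writer rating (float32 -> string; writer optional)
  leftover writer field: active
  rule R2 violated at active
  rule R3 violated at rating
  => backward: BREAKING (2)
remaining Event differences; none change what is asked:
  field enabled in record Event: required changed to optional -> affects forward compatibility only, which is not asked
  field duration in record Event: tag 13 changed to 20 -> inert for the asked Event verdict: nothing fires
  field height in record Event: tag 2 changed to 24 -> inert for the asked Event verdict: nothing fires
  added field factor to record Event: optional float32, tag 39 (in v2 it sits immediately before rating) -> affects forward compatibility only, which is not asked

backward: BREAKING [(active, R2), (rating, R3)]


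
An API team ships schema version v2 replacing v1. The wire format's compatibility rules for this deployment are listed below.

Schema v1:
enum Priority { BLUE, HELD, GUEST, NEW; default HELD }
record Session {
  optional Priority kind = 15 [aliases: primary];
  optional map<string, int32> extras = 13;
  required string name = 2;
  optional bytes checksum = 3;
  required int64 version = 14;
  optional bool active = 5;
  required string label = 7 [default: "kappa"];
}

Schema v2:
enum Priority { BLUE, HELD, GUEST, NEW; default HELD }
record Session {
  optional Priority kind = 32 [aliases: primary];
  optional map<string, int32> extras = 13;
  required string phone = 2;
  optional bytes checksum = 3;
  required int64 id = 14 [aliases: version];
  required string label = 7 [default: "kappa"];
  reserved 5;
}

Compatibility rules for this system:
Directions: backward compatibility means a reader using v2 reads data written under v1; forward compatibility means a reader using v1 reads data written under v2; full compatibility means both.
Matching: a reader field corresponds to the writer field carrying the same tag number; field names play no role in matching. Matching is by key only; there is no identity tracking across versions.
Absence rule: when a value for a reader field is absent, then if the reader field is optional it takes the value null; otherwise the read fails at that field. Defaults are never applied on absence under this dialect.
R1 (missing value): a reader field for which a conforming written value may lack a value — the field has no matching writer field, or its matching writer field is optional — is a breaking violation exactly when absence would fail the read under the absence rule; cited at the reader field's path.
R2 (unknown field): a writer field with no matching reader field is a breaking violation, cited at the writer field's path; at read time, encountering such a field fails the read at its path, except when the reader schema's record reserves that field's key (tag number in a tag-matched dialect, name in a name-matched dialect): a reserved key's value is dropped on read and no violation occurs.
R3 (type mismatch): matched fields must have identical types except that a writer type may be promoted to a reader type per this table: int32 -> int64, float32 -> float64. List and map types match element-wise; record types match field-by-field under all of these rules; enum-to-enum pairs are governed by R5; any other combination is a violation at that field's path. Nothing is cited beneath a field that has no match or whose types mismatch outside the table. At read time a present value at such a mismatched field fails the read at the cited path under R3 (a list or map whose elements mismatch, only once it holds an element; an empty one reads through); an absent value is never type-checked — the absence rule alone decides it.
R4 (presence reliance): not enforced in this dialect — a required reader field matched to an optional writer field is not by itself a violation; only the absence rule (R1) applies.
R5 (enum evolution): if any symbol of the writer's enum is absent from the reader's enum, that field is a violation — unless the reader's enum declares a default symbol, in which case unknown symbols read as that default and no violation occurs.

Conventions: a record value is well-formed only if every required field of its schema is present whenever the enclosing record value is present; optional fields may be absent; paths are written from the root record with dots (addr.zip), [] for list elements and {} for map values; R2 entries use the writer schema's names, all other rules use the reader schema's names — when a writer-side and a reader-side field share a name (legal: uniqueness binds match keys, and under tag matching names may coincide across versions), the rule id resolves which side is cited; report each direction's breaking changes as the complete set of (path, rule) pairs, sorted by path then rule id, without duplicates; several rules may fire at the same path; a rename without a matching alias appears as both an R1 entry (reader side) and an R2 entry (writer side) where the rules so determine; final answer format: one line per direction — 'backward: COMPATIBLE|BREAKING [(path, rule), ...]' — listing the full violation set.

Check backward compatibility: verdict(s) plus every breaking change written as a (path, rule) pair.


backward: BREAKING [(kind, R2)]

arrows below run writer -> reader for Session
backward pass over Session, reader schema v2, writer schema v1:
  kind has no writer counterpart
  extras: map<string, int32> -> map<string, int32>, writer optional; from extras
  phone: string -> string, writer required; from name
  checksum: bytes -> bytes, writer optional; from checksum
  id: int64 -> int64, writer required; from version
  label: string -> string, writer required; from label
  writer field kind has no reader counterpart
  writer field active has no reader counterpart
  R2 fires at kind
  => backward verdict for Session: BREAKING, 1 violation(s)
ruling out the remaining Session differences:
  removed field active from record Session (its key 5 joins the reserved list) -> inert for the asked Session verdict: nothing fires
  renamed field name to phone in record Session -> inert for the asked Session verdict: nothing fires
  renamed field version to id in record Session (alias version declared on the renamed field) -> inert for the asked Session verdict: nothing fires


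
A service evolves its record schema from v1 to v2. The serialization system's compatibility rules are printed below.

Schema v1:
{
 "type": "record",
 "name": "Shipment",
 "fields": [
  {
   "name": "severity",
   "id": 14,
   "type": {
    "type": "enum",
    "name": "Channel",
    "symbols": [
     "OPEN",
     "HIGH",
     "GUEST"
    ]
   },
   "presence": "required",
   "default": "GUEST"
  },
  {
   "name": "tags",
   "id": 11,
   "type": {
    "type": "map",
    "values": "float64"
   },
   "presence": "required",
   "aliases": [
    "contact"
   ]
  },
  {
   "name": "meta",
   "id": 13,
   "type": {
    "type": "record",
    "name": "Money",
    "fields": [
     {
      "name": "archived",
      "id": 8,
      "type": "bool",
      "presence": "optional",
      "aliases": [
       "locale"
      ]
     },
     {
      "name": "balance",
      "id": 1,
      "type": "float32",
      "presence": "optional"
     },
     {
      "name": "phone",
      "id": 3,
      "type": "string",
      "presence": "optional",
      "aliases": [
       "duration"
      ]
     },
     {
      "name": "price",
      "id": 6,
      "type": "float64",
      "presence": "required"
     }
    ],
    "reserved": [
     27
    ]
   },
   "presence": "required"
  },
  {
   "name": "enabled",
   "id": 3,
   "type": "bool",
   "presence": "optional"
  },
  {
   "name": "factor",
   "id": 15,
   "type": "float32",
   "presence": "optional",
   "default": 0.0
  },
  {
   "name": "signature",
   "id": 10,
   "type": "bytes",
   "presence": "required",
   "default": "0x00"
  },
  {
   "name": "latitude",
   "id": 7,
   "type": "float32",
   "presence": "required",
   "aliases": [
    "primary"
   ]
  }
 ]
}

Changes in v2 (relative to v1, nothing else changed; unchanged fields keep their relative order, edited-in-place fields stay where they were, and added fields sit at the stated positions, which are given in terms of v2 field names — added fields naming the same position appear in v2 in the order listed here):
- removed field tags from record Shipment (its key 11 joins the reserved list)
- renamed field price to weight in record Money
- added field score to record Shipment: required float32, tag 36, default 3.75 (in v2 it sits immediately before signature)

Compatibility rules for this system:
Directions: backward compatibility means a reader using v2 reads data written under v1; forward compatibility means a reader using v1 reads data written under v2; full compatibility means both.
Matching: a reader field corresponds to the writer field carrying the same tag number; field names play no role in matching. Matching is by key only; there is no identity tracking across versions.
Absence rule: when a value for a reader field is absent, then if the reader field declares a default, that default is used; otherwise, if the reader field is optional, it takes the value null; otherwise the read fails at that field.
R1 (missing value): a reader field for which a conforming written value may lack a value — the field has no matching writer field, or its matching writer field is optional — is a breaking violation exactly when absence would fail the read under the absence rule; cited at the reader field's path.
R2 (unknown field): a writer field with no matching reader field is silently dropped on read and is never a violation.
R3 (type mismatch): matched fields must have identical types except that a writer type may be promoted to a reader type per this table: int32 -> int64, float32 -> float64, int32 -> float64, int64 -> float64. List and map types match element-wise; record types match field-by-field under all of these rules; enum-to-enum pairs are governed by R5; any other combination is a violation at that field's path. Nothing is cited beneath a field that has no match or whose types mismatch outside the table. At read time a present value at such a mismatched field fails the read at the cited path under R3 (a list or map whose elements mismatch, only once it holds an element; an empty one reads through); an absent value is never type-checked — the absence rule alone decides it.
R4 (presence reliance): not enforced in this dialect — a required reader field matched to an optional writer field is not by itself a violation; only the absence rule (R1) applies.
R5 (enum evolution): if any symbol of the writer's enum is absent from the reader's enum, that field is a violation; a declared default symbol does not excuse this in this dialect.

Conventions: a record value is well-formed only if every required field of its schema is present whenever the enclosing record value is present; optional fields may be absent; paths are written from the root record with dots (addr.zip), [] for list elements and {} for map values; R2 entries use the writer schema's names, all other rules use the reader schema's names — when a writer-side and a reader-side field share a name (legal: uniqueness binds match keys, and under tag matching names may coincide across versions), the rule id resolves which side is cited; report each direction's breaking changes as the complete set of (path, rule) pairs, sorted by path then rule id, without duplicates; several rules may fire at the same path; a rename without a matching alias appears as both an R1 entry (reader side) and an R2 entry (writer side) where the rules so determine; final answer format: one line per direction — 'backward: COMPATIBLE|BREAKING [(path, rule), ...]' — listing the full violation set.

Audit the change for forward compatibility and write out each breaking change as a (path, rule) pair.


the writer's type comes first in each Shipment pair
forward for Shipment (reader v1, writer v2):
  severity: paired with writer severity (Channel -> Channel; writer required)
  tags: no writer-side match
  meta: paired with writer meta (Money -> Money; writer required)
  enabled: paired with writer enabled (bool -> bool; writer optional)
  factor: paired with writer factor (float32 -> float32; writer optional)
  signature: paired with writer signature (bytes -> bytes; writer required)
  latitude: paired with writer latitude (float32 -> float32; writer required)
  leftover writer field: score
  meta.archived: paired with writer meta.archived (bool -> bool; writer optional)
  meta.balance: paired with writer meta.balance (float32 -> float32; writer optional)
  meta.phone: paired with writer meta.phone (string -> string; writer optional)
  meta.price: paired with writer meta.weight (float64 -> float64; writer required)
  rule R1 violated at tags
  forward on Shipment therefore BREAKING (1)
the other Shipment changes do not affect what is asked:
  renamed field price to weight in record Money -> fires no rule on Shipment, leaving the asked answer as it is
  added field score to record Shipment: required float32, tag 36, default 3.75 (in v2 it sits immediately before signature) -> fires no rule on Shipment, leaving the asked answer as it is

forward: BREAKING [(tags, R1)]


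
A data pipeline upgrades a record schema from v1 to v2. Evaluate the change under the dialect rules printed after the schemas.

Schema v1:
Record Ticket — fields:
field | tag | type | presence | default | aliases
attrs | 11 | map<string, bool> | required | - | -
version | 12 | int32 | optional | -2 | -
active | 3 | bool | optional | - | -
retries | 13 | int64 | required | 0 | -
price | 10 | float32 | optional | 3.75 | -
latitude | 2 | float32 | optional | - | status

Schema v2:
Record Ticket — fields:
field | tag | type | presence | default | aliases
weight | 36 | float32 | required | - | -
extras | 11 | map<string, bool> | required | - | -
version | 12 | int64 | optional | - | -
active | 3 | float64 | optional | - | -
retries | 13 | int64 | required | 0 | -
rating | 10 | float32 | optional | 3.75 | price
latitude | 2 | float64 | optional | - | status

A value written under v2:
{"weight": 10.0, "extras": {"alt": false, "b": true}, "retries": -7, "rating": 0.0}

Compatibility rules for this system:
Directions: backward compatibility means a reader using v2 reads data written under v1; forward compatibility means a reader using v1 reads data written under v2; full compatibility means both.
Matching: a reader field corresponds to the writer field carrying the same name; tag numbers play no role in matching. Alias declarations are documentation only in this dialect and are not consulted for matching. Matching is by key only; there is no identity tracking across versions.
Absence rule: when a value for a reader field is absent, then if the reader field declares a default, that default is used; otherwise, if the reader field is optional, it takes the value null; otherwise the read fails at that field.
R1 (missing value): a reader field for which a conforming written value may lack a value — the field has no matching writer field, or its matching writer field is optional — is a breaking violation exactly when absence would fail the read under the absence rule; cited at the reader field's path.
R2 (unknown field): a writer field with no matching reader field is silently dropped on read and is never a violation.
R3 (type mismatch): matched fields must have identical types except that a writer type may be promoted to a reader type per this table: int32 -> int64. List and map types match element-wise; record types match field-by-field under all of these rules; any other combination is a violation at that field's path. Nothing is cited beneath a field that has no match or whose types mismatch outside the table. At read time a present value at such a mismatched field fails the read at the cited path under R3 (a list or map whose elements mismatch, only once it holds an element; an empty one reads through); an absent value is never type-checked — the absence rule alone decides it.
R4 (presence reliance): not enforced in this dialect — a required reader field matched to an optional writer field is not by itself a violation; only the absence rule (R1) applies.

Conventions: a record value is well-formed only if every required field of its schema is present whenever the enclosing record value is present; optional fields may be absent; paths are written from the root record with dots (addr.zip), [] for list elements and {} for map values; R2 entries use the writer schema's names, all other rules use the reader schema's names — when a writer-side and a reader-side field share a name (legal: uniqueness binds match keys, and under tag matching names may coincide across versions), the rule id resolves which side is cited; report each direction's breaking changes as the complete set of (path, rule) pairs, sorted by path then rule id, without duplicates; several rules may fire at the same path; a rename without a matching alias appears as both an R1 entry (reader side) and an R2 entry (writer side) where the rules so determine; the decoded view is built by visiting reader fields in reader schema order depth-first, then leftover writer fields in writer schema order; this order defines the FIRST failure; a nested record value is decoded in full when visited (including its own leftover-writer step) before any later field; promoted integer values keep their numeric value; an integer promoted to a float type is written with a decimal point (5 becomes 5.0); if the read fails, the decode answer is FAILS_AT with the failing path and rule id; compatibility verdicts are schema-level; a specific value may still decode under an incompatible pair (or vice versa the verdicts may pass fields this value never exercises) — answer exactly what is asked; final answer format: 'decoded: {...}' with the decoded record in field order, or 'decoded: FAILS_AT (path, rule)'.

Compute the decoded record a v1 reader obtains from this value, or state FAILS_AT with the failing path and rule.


decoded: FAILS_AT (attrs, R1)

arrows below run writer -> reader for Ticket
decode walk for Ticket under reader schema v1:
  read fails at attrs under R1 (no fill)
  => FAILS_AT (attrs, R1)
the other Ticket changes do not affect what is asked:
  field latitude in record Ticket: type float32 changed to float64 -> affects the rule determinations only; this particular Ticket value decodes identically
  field active in record Ticket: type bool changed to float64 -> affects the rule determinations only; this particular Ticket value decodes identically
  renamed field price to rating in record Ticket (alias price declared on the renamed field) -> triggers nothing under the printed rules; the Ticket answer is the same either way
  added field weight to record Ticket: required float32, tag 36 (in v2 it sits immediately before extras) -> affects the rule determinations only; this particular Ticket value decodes identically
  field version in record Ticket: type int32 changed to int64 (its default is dropped) -> affects the rule determinations only; this particular Ticket value decodes identically
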